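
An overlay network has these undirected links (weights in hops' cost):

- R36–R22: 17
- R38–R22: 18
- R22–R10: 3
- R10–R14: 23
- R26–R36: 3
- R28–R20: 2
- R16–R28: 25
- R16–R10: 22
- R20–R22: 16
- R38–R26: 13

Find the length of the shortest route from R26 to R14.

46 hops' cost

Compare a few routes:
R26–R36–R22–R20–R28–R16–R10–R14: 3+17+16+2+25+22+23 = 108
R26–R36–R22–R10–R14: 3+17+3+23 = 46
R26–R38–R22–R10–R14: 13+18+3+23 = 57
Cheapest is R26–R36–R22–R10–R14 at 46 hops' cost.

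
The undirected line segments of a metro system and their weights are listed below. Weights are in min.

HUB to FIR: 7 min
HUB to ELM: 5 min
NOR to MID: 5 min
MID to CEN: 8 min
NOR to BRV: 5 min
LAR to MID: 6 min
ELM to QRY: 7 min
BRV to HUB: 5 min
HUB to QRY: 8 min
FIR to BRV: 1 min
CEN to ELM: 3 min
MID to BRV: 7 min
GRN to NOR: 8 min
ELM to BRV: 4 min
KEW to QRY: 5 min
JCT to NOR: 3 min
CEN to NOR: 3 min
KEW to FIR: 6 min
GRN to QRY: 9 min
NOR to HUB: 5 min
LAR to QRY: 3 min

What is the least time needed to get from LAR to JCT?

14 min

Enumerating some paths:
LAR → MID → NOR → JCT: 6+5+3 = 14
LAR → QRY → HUB → NOR → JCT: 3+8+5+3 = 19
LAR → MID → CEN → NOR → JCT: 6+8+3+3 = 20
LAR → QRY → ELM → CEN → NOR → JCT: 3+7+3+3+3 = 19
Cheapest is LAR → MID → NOR → JCT at 14 min.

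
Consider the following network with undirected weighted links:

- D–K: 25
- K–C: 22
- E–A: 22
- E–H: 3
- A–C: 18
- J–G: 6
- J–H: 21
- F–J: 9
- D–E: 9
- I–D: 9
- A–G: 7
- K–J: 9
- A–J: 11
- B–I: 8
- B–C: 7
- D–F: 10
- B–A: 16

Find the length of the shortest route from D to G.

Compare a few routes:
D–F–J–G: 10+9+6 = 25
D–F–J–A–G: 10+9+11+7 = 37
D–E–A–G: 9+22+7 = 38
The minimum is 25 via D–F–J–G.

25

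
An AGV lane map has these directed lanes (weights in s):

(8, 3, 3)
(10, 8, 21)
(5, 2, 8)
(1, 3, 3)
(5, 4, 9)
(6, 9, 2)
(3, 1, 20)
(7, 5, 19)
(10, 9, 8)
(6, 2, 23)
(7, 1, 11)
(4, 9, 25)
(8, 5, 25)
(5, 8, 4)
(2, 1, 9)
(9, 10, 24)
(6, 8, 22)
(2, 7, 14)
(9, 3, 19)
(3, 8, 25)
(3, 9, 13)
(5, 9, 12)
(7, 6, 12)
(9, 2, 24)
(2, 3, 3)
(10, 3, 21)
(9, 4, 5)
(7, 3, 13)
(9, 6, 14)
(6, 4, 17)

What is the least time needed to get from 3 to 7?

Running Dijkstra from 3:
3: 0
9: 13  (via 3)
4: 18  (via 9)
1: 20  (via 3)
8: 25  (via 3)
6: 27  (via 9)
2: 37  (via 9)
10: 37  (via 9)
5: 50  (via 8)
7: 51  (via 2)
Shortest route: 3 → 9 → 2 → 7 = 51 s.

51 s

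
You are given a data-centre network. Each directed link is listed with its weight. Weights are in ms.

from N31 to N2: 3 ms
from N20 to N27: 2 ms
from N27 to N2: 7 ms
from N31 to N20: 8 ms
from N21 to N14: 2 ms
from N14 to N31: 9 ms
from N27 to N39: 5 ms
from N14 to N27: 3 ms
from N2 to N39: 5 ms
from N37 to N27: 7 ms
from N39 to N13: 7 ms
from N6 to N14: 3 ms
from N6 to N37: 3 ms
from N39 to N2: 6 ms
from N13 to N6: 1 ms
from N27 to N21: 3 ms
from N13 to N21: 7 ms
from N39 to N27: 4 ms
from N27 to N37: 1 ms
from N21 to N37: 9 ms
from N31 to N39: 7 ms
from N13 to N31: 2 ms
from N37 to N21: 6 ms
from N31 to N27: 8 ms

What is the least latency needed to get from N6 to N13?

18 ms

Shortest distances from N6:
N6: 0
N37: 3  (via N6)
N14: 3  (via N6)
N27: 6  (via N14)
N21: 9  (via N37)
N39: 11  (via N27)
N31: 12  (via N14)
N2: 13  (via N27)
N13: 18  (via N39)
Shortest route: N6–N14–N27–N39–N13 = 18 ms.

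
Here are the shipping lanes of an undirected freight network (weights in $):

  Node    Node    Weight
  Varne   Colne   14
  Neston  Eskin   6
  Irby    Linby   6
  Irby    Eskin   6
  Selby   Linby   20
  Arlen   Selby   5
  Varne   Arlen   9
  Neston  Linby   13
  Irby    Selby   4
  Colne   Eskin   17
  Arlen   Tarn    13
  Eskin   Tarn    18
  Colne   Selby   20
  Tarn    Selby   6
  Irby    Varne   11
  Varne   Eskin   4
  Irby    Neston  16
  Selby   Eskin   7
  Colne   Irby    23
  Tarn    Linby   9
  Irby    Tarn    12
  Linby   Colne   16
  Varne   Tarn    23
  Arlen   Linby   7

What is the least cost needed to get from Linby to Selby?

$10

Compare a few routes:
Linby - Arlen - Selby: 7+5 = 12
Linby - Tarn - Selby: 9+6 = 15
Linby - Irby - Selby: 6+4 = 10
Cheapest is Linby - Irby - Selby at $10.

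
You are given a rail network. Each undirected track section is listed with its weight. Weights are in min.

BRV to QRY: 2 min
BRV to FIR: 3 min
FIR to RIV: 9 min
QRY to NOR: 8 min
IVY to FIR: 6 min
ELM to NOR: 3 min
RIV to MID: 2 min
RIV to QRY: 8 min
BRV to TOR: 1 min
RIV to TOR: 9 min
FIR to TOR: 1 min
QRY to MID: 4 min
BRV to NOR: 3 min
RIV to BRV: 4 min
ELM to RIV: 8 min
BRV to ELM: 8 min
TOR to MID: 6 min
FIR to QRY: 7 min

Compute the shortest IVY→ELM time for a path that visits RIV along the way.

20 min

Best IVY to RIV: IVY–FIR–TOR–BRV–RIV costing 12
Shortest RIV→ELM: RIV–ELM = 8
Total via RIV: 12 + 8 = 20 min.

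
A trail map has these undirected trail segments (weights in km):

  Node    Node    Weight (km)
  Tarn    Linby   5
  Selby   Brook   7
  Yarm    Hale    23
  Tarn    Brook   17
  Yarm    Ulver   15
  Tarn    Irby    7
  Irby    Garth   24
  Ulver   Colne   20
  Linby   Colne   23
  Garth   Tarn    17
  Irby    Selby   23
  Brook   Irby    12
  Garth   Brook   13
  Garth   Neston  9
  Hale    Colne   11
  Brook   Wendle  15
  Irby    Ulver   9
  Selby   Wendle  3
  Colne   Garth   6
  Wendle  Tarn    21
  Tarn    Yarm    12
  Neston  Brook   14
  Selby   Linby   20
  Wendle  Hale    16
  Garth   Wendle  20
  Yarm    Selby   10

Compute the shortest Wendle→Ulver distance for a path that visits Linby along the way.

Shortest Wendle→Linby: Wendle → Selby → Linby = 23
Best Linby to Ulver: Linby → Tarn → Irby → Ulver costing 21
Total via Linby: 23 + 21 = 44 km.

44 km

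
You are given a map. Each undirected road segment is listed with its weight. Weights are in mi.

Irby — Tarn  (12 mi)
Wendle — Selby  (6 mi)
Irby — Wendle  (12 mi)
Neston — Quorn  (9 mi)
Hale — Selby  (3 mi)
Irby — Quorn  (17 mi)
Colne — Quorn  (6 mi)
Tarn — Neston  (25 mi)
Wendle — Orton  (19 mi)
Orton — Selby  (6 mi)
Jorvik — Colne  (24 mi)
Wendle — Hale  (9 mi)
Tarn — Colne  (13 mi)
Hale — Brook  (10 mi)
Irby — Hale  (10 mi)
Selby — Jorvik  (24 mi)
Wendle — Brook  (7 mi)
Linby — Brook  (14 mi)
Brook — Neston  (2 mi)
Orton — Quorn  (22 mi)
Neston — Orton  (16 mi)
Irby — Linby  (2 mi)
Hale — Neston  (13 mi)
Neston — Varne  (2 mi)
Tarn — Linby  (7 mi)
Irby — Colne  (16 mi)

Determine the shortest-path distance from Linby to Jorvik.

39 mi

Settle nodes by increasing distance from Linby:
Linby: 0
Irby: 2  (via Linby)
Tarn: 7  (via Linby)
Hale: 12  (via Irby)
Wendle: 14  (via Irby)
Brook: 14  (via Linby)
Selby: 15  (via Hale)
Neston: 16  (via Brook)
Colne: 18  (via Irby)
Varne: 18  (via Neston)
Quorn: 19  (via Irby)
Orton: 21  (via Selby)
Jorvik: 39  (via Selby)
Shortest route: Linby → Irby → Hale → Selby → Jorvik = 39 mi.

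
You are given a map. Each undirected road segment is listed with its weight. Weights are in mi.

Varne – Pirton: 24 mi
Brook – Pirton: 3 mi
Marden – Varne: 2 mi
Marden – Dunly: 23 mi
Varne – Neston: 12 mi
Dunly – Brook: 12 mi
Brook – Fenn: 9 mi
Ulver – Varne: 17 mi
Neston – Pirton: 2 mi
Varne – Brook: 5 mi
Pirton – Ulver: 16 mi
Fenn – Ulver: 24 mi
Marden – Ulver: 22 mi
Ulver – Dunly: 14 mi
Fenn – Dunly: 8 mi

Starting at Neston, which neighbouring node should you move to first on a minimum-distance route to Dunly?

Pirton

Candidate routes:
Neston - Pirton - Brook - Dunly: 2+3+12 = 17
Neston - Varne - Brook - Dunly: 12+5+12 = 29
Neston - Pirton - Ulver - Dunly: 2+16+14 = 32
Neston - Pirton - Brook - Fenn - Dunly: 2+3+9+8 = 22
Cheapest is Neston - Pirton - Brook - Dunly at 17 mi.
So from Neston the first move is to Pirton.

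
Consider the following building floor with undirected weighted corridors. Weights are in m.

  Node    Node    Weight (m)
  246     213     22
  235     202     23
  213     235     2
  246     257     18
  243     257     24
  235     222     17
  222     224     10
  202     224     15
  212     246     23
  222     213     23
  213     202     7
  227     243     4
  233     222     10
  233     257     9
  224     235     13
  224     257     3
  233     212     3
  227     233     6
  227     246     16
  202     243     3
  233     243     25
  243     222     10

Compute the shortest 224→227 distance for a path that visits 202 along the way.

22 m

Shortest 224→202: 224 → 202 = 15
Shortest 202→227: 202 → 243 → 227 = 7
Total via 202: 15 + 7 = 22 m.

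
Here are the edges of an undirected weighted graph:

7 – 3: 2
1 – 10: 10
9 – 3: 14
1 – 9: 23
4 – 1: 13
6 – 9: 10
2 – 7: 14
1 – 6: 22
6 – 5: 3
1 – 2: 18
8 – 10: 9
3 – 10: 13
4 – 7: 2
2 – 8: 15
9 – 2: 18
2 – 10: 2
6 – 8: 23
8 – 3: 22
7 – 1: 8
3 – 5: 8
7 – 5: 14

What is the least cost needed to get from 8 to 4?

Candidate routes:
8 - 10 - 2 - 7 - 4: 9+2+14+2 = 27
8 - 3 - 7 - 4: 22+2+2 = 26
The minimum is 26 via 8 - 3 - 7 - 4.

26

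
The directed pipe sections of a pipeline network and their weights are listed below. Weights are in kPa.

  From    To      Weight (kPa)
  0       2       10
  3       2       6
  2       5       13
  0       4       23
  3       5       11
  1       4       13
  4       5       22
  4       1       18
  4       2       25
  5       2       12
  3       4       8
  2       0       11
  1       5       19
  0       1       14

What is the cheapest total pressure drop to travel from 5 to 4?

Candidate routes:
5 - 2 - 0 - 1 - 4: 12+11+14+13 = 50
5 - 2 - 0 - 4: 12+11+23 = 46
Cheapest is 5 - 2 - 0 - 4 at 46 kPa.

46 kPa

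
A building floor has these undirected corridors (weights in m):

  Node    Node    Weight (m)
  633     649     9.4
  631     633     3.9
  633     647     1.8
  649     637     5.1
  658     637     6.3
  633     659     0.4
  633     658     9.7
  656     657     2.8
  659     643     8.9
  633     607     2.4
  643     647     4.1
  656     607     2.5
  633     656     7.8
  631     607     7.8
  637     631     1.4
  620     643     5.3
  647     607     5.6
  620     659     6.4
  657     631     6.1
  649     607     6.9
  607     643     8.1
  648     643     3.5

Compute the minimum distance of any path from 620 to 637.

12.1 m

Settle nodes by increasing distance from 620:
620: 0
643: 5.3  (via 620)
659: 6.4  (via 620)
633: 6.8  (via 659)
647: 8.6  (via 633)
648: 8.8  (via 643)
607: 9.2  (via 633)
631: 10.7  (via 633)
656: 11.7  (via 607)
637: 12.1  (via 631)
Shortest route: 620–659–633–631–637 = 12.1 m.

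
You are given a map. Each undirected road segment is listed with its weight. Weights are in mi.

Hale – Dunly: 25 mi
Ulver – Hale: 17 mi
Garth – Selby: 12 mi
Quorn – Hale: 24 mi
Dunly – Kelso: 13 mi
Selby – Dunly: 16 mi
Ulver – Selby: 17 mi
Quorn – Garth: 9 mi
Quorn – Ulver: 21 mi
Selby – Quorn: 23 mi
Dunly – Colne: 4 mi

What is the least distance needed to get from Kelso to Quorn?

Running Dijkstra from Kelso:
Kelso: 0
Dunly: 13  (via Kelso)
Colne: 17  (via Dunly)
Selby: 29  (via Dunly)
Hale: 38  (via Dunly)
Garth: 41  (via Selby)
Ulver: 46  (via Selby)
Quorn: 50  (via Garth)
Shortest route: Kelso → Dunly → Selby → Garth → Quorn = 50 mi.

50 mi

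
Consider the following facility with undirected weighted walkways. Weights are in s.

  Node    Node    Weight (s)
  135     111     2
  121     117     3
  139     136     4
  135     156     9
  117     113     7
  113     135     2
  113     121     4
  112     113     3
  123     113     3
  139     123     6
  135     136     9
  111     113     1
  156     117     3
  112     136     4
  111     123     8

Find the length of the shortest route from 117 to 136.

14 s

Compare a few routes:
117 - 113 - 112 - 136: 7+3+4 = 14
117 - 121 - 113 - 135 - 136: 3+4+2+9 = 18
Cheapest is 117 - 113 - 112 - 136 at 14 s.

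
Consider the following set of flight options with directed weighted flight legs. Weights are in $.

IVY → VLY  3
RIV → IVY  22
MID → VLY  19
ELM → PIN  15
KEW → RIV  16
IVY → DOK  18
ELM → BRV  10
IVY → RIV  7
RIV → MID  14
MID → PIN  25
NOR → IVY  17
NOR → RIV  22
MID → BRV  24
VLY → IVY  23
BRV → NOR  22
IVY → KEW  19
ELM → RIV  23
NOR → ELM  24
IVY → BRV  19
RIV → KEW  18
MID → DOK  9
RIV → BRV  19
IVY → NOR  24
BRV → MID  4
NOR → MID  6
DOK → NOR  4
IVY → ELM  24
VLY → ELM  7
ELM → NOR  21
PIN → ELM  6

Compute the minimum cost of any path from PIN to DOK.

$29

Candidate routes:
PIN → ELM → BRV → MID → DOK: 6+10+4+9 = 29
PIN → ELM → NOR → MID → DOK: 6+21+6+9 = 42
Cheapest is PIN → ELM → BRV → MID → DOK at $29.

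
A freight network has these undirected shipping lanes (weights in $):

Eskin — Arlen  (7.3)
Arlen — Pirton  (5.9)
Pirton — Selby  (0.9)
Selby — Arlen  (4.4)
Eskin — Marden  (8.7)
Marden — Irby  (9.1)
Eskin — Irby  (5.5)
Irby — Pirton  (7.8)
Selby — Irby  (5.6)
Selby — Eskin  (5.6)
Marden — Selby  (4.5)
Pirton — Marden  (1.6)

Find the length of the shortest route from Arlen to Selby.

$4.4

Compare a few routes:
Arlen - Selby: 4.4 = 4.4
Arlen - Pirton - Selby: 5.9+0.9 = 6.8
The minimum is $4.4 via Arlen - Selby.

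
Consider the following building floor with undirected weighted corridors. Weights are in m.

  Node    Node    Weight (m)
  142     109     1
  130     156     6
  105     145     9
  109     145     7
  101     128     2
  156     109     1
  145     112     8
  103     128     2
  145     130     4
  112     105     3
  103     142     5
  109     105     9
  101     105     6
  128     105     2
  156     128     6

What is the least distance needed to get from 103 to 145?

13 m

Candidate routes:
103–128–105–145: 2+2+9 = 13
103–128–105–112–145: 2+2+3+8 = 15
The minimum is 13 m via 103–128–105–145.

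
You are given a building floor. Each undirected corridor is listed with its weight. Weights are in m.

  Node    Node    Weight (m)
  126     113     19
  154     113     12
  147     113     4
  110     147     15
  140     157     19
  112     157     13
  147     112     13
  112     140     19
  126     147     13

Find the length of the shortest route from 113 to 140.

36 m

Enumerating some paths:
113–147–112–140: 4+13+19 = 36
113–126–147–112–140: 19+13+13+19 = 64
113–147–112–157–140: 4+13+13+19 = 49
The minimum is 36 m via 113–147–112–140.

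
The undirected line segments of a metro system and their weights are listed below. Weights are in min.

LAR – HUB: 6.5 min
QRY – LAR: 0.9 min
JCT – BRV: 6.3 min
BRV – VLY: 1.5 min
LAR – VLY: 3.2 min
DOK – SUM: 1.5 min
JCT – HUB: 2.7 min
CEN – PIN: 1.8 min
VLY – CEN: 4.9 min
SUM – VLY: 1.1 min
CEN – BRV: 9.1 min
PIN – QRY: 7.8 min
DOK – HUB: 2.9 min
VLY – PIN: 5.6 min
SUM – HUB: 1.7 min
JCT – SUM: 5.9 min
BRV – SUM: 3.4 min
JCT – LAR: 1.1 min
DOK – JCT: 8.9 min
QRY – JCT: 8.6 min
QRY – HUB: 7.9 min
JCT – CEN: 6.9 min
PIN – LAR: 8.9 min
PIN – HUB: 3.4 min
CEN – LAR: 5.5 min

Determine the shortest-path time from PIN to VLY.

Shortest distances from PIN:
PIN: 0
CEN: 1.8  (via PIN)
HUB: 3.4  (via PIN)
SUM: 5.1  (via HUB)
VLY: 5.6  (via PIN)
Shortest route: PIN → VLY = 5.6 min.

5.6 min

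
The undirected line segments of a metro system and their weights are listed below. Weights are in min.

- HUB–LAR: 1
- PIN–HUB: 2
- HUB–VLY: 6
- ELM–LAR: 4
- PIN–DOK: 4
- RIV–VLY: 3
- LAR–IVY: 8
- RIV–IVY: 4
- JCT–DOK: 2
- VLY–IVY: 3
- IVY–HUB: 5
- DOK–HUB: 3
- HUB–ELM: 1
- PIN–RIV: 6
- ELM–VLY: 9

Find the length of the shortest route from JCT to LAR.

Compare a few routes:
JCT - DOK - HUB - ELM - LAR: 2+3+1+4 = 10
JCT - DOK - HUB - LAR: 2+3+1 = 6
JCT - DOK - PIN - HUB - LAR: 2+4+2+1 = 9
The minimum is 6 min via JCT - DOK - HUB - LAR.

6 min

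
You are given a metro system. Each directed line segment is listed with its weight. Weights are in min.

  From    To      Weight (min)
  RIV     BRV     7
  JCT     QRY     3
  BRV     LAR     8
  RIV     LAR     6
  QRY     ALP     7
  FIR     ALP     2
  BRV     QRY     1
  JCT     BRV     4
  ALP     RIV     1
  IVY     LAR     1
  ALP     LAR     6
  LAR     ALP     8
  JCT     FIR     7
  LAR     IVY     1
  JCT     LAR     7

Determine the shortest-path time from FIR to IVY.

9 min

Compare a few routes:
FIR - ALP - LAR - IVY: 2+6+1 = 9
FIR - ALP - RIV - BRV - LAR - IVY: 2+1+7+8+1 = 19
FIR - ALP - RIV - LAR - IVY: 2+1+6+1 = 10
The minimum is 9 min via FIR - ALP - LAR - IVY.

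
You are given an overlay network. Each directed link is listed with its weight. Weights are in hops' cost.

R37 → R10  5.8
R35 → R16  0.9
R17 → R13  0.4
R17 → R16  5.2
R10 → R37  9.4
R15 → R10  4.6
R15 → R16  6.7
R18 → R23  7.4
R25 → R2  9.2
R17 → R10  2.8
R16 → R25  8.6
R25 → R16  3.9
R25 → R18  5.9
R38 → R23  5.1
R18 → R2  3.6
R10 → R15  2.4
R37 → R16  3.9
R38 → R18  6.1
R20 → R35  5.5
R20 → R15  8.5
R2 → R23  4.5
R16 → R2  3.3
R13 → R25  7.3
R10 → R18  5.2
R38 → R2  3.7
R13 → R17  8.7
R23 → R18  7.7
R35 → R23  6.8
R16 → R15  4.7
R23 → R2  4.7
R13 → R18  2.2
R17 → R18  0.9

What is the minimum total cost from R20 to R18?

18.3 hops' cost

Enumerating some paths:
R20 - R15 - R10 - R18: 8.5+4.6+5.2 = 18.3
R20 - R35 - R16 - R15 - R10 - R18: 5.5+0.9+4.7+4.6+5.2 = 20.9
R20 - R35 - R16 - R25 - R18: 5.5+0.9+8.6+5.9 = 20.9
R20 - R35 - R23 - R18: 5.5+6.8+7.7 = 20
Cheapest is R20 - R15 - R10 - R18 at 18.3 hops' cost.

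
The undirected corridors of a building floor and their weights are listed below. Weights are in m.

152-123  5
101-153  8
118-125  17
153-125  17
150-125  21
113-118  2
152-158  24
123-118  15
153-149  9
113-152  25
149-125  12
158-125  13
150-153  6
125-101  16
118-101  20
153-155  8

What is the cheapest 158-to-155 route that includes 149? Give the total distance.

Shortest 158→149: 158–125–149 = 25
Shortest 149→155: 149–153–155 = 17
Total via 149: 25 + 17 = 42 m.

42 m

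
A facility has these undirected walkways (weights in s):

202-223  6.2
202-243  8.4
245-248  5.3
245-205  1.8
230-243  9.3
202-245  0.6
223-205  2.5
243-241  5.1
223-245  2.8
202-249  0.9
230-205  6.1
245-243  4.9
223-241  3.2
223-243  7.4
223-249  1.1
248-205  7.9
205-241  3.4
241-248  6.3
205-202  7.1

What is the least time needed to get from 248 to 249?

6.8 s

Compare a few routes:
248 - 245 - 202 - 249: 5.3+0.6+0.9 = 6.8
248 - 245 - 223 - 249: 5.3+2.8+1.1 = 9.2
The minimum is 6.8 s via 248 - 245 - 202 - 249.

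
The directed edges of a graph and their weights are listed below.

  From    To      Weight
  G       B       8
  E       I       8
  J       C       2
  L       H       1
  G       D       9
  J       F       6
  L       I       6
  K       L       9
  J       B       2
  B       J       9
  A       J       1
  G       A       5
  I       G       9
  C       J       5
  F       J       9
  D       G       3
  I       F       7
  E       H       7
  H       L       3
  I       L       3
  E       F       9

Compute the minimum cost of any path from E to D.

Enumerating some paths:
E - H - L - I - G - D: 7+3+6+9+9 = 34
E - I - G - D: 8+9+9 = 26
The minimum is 26 via E - I - G - D.

26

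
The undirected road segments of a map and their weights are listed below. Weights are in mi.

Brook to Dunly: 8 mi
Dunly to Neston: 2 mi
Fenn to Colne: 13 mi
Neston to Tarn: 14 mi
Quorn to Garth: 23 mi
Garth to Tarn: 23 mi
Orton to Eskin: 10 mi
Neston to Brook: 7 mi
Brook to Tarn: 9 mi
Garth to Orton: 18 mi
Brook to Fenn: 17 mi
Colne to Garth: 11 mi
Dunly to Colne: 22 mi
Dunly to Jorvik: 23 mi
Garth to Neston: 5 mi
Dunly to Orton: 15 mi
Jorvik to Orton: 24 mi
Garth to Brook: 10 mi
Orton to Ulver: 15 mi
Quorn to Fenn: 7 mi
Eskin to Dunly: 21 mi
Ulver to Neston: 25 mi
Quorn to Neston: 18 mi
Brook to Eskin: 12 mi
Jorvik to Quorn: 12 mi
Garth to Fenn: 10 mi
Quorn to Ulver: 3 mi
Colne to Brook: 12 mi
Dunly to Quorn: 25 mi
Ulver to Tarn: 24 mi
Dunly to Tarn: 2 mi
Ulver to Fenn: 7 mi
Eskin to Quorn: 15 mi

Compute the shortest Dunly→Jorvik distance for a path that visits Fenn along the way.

36 mi

Best Dunly to Fenn: Dunly–Neston–Garth–Fenn costing 17
Shortest Fenn→Jorvik: Fenn–Quorn–Jorvik = 19
Total via Fenn: 17 + 19 = 36 mi.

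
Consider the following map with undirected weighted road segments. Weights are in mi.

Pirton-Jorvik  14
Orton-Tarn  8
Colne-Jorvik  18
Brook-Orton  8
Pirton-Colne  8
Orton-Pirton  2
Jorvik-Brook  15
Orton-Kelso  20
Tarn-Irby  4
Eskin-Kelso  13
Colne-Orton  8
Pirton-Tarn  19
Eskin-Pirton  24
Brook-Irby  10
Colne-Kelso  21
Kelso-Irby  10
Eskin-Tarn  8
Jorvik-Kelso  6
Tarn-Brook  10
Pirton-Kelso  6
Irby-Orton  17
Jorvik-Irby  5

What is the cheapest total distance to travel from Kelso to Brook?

Shortest distances from Kelso:
Kelso: 0
Jorvik: 6  (via Kelso)
Pirton: 6  (via Kelso)
Orton: 8  (via Pirton)
Irby: 10  (via Kelso)
Eskin: 13  (via Kelso)
Colne: 14  (via Pirton)
Tarn: 14  (via Irby)
Brook: 16  (via Orton)
Shortest route: Kelso–Pirton–Orton–Brook = 16 mi.

16 mi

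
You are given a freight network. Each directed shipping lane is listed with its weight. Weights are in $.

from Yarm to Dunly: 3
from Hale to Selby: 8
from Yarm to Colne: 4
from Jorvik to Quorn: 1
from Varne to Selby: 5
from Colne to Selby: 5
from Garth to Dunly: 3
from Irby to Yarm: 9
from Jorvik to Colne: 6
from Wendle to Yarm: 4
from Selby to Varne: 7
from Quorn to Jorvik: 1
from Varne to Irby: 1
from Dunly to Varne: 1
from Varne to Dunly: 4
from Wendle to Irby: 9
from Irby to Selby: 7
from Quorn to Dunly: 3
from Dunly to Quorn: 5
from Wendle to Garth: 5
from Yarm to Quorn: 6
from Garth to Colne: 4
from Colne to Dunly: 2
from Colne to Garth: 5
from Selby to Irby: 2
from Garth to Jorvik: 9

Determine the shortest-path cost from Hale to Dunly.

$19

Shortest distances from Hale:
Hale: 0
Selby: 8  (via Hale)
Irby: 10  (via Selby)
Varne: 15  (via Selby)
Dunly: 19  (via Varne)
Shortest route: Hale–Selby–Varne–Dunly = $19.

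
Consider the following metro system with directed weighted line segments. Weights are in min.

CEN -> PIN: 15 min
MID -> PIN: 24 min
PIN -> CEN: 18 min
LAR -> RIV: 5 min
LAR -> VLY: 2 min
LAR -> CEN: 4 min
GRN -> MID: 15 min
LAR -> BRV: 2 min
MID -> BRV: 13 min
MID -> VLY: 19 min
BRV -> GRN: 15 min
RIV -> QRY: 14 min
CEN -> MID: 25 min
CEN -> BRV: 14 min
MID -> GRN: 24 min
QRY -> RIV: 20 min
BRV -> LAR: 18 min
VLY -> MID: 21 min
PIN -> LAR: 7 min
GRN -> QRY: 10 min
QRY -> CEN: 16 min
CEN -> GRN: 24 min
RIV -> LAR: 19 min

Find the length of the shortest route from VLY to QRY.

55 min

Shortest distances from VLY:
VLY: 0
MID: 21  (via VLY)
BRV: 34  (via MID)
GRN: 45  (via MID)
PIN: 45  (via MID)
LAR: 52  (via BRV)
QRY: 55  (via GRN)
Shortest route: VLY → MID → GRN → QRY = 55 min.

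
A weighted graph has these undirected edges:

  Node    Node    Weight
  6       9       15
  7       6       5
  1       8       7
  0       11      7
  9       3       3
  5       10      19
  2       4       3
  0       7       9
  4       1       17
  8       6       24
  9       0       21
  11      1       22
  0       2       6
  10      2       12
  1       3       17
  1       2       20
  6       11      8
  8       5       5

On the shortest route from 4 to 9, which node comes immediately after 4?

Compare a few routes:
4 - 2 - 0 - 7 - 6 - 9: 3+6+9+5+15 = 38
4 - 1 - 3 - 9: 17+17+3 = 37
4 - 2 - 0 - 9: 3+6+21 = 30
Cheapest is 4 - 2 - 0 - 9 at 30.
So from 4 the first move is to 2.

2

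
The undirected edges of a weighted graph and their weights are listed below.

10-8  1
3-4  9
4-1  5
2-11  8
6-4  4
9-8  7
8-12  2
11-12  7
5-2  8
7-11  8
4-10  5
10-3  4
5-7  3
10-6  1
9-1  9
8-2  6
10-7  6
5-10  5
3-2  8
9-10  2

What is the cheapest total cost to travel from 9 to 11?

12

Running Dijkstra from 9:
9: 0
10: 2  (via 9)
6: 3  (via 10)
8: 3  (via 10)
12: 5  (via 8)
3: 6  (via 10)
4: 7  (via 10)
5: 7  (via 10)
7: 8  (via 10)
1: 9  (via 9)
2: 9  (via 8)
11: 12  (via 12)
Shortest route: 9 → 10 → 8 → 12 → 11 = 12.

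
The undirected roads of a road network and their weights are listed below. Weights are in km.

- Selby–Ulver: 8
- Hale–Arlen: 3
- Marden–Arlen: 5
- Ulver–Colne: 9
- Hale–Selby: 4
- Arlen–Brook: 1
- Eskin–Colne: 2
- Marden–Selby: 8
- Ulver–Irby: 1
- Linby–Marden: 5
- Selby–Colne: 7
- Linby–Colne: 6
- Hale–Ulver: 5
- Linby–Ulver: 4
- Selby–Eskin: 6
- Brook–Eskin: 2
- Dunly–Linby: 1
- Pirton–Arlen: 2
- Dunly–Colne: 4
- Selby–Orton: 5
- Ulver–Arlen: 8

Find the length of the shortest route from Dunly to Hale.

Running Dijkstra from Dunly:
Dunly: 0
Linby: 1  (via Dunly)
Colne: 4  (via Dunly)
Ulver: 5  (via Linby)
Eskin: 6  (via Colne)
Marden: 6  (via Linby)
Irby: 6  (via Ulver)
Brook: 8  (via Eskin)
Arlen: 9  (via Brook)
Hale: 10  (via Ulver)
Shortest route: Dunly → Linby → Ulver → Hale = 10 km.

10 km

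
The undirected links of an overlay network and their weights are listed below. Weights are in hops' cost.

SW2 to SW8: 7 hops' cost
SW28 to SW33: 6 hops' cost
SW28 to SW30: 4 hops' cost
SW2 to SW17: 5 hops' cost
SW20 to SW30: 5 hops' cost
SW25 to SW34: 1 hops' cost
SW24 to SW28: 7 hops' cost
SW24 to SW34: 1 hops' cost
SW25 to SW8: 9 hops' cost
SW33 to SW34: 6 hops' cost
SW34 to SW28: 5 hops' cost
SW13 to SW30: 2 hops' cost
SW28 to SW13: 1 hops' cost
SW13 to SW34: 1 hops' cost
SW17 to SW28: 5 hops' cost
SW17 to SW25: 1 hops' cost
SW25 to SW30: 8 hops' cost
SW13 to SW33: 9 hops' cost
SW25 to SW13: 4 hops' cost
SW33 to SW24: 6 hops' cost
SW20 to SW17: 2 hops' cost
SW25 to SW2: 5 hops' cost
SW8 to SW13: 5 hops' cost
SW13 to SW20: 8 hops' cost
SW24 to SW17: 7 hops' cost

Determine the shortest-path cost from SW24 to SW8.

Shortest distances from SW24:
SW24: 0
SW34: 1  (via SW24)
SW25: 2  (via SW34)
SW13: 2  (via SW34)
SW28: 3  (via SW13)
SW17: 3  (via SW25)
SW30: 4  (via SW13)
SW20: 5  (via SW17)
SW33: 6  (via SW24)
SW8: 7  (via SW13)
Shortest route: SW24 → SW34 → SW13 → SW8 = 7 hops' cost.

7 hops' cost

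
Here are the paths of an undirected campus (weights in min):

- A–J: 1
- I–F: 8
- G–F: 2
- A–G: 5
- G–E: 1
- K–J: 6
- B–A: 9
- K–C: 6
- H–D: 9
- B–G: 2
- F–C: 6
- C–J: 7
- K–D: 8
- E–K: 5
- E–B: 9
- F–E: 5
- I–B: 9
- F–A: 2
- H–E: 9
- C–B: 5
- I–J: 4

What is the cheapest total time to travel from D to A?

15 min

Compare a few routes:
D - K - J - A: 8+6+1 = 15
D - K - E - G - A: 8+5+1+5 = 19
D - K - E - G - F - A: 8+5+1+2+2 = 18
Cheapest is D - K - J - A at 15 min.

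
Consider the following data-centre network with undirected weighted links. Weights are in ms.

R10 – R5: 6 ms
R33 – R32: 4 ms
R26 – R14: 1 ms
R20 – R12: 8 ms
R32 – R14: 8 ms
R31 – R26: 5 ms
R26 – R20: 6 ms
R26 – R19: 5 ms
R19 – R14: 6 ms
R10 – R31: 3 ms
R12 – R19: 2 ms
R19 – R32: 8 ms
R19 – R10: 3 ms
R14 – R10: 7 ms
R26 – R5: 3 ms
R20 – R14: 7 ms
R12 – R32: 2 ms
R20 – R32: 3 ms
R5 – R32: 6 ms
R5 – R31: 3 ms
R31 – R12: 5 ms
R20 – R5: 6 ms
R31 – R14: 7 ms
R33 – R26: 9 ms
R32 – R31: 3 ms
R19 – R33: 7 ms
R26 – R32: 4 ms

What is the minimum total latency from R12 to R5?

Running Dijkstra from R12:
R12: 0
R19: 2  (via R12)
R32: 2  (via R12)
R10: 5  (via R19)
R20: 5  (via R32)
R31: 5  (via R12)
R26: 6  (via R32)
R33: 6  (via R32)
R14: 7  (via R26)
R5: 8  (via R32)
Shortest route: R12 → R32 → R5 = 8 ms.

8 ms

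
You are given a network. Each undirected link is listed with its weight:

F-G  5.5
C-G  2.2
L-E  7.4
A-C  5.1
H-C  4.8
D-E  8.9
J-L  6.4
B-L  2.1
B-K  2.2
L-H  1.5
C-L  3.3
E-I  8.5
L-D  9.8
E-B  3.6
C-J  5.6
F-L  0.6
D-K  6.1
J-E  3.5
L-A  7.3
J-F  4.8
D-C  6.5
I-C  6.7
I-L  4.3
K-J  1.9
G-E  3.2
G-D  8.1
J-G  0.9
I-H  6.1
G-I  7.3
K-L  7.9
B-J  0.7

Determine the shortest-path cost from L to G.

Enumerating some paths:
L–B–J–G: 2.1+0.7+0.9 = 3.7
L–C–G: 3.3+2.2 = 5.5
Cheapest is L–B–J–G at 3.7.

3.7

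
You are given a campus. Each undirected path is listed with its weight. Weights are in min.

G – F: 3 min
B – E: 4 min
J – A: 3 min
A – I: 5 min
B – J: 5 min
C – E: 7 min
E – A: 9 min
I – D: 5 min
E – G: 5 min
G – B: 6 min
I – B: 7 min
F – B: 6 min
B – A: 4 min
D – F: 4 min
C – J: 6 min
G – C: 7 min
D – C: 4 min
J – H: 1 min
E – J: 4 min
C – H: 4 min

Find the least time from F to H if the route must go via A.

14 min

Best F to A: F–B–A costing 10
Best A to H: A–J–H costing 4
Total via A: 10 + 4 = 14 min.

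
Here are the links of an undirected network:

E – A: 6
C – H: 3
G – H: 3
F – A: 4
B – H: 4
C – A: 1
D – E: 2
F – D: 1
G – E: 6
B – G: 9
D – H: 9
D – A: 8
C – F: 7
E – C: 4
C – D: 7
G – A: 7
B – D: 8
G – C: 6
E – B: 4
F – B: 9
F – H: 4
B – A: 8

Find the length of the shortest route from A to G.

Shortest distances from A:
A: 0
C: 1  (via A)
F: 4  (via A)
H: 4  (via C)
D: 5  (via F)
E: 5  (via C)
G: 7  (via A)
Shortest route: A → G = 7.

7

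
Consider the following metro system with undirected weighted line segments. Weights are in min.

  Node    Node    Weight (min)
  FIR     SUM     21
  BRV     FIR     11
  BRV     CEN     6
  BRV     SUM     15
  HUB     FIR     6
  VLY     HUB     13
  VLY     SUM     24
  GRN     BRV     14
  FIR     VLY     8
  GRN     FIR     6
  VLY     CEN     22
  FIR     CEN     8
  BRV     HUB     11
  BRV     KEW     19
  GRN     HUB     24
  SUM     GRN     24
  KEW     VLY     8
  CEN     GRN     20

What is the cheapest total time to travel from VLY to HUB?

Shortest distances from VLY:
VLY: 0
FIR: 8  (via VLY)
KEW: 8  (via VLY)
HUB: 13  (via VLY)
Shortest route: VLY → HUB = 13 min.

13 min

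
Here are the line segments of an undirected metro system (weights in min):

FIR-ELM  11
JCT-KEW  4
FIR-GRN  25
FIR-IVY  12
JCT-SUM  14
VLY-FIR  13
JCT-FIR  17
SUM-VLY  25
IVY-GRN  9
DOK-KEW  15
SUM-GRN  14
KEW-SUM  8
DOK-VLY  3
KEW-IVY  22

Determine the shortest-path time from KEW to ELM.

32 min

Running Dijkstra from KEW:
KEW: 0
JCT: 4  (via KEW)
SUM: 8  (via KEW)
DOK: 15  (via KEW)
VLY: 18  (via DOK)
FIR: 21  (via JCT)
IVY: 22  (via KEW)
GRN: 22  (via SUM)
ELM: 32  (via FIR)
Shortest route: KEW → JCT → FIR → ELM = 32 min.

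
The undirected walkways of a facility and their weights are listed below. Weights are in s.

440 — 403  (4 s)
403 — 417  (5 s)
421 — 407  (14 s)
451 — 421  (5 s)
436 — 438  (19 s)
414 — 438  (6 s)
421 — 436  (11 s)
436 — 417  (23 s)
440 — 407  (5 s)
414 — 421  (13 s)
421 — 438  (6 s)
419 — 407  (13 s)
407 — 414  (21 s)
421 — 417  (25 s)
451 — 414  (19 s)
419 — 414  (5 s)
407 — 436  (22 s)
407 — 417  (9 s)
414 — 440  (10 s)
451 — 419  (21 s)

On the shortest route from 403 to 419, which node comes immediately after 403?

Enumerating some paths:
403–417–407–419: 5+9+13 = 27
403–440–407–419: 4+5+13 = 22
403–417–407–440–414–419: 5+9+5+10+5 = 34
403–440–414–419: 4+10+5 = 19
The minimum is 19 s via 403–440–414–419.
So from 403 the first move is to 440.

440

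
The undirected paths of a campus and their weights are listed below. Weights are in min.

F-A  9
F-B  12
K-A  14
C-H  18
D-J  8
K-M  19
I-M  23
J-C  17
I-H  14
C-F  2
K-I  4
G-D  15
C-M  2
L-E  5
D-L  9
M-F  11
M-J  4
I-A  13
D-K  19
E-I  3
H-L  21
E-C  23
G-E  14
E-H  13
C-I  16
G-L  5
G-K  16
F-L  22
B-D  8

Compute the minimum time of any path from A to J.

Settle nodes by increasing distance from A:
A: 0
F: 9  (via A)
C: 11  (via F)
I: 13  (via A)
M: 13  (via C)
K: 14  (via A)
E: 16  (via I)
J: 17  (via M)
Shortest route: A → F → C → M → J = 17 min.

17 min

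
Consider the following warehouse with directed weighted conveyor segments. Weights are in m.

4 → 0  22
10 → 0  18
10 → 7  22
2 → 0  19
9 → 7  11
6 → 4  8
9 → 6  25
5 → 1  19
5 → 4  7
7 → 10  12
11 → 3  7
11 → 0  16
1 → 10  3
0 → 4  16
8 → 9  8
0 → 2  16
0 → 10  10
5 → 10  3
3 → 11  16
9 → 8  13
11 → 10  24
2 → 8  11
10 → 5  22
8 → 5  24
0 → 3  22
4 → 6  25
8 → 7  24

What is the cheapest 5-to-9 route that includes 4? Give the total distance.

Best 5 to 4: 5–4 costing 7
Shortest 4→9: 4–0–2–8–9 = 57
Total via 4: 7 + 57 = 64 m.

64 m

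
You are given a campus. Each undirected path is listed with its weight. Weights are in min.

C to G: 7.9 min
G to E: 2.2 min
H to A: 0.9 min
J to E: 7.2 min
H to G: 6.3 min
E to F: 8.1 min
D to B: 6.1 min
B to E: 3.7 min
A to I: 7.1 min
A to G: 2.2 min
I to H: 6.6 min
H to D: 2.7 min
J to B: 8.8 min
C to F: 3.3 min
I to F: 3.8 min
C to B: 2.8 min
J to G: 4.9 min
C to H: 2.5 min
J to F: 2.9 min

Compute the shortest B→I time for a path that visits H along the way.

11.9 min

Best B to H: B → C → H costing 5.3
Best H to I: H → I costing 6.6
Total via H: 5.3 + 6.6 = 11.9 min.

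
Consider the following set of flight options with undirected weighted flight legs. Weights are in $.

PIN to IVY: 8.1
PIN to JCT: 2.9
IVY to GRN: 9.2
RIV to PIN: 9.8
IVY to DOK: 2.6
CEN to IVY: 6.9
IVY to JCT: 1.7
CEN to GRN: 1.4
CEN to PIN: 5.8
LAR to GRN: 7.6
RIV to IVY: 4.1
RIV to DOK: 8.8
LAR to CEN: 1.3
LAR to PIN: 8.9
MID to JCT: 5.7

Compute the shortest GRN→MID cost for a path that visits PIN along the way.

$15.8

Best GRN to PIN: GRN → CEN → PIN costing 7.2
Best PIN to MID: PIN → JCT → MID costing 8.6
Total via PIN: 7.2 + 8.6 = $15.8.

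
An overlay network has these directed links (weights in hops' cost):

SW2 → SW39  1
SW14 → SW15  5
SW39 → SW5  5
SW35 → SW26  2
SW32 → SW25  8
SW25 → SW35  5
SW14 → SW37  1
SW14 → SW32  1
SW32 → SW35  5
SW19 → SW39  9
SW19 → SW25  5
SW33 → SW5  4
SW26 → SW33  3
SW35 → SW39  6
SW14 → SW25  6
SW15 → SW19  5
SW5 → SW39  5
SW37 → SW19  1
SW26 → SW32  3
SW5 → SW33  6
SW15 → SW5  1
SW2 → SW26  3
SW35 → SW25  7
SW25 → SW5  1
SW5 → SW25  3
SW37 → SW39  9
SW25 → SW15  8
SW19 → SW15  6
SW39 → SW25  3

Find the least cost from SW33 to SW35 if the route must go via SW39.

Best SW33 to SW39: SW33–SW5–SW39 costing 9
Best SW39 to SW35: SW39–SW25–SW35 costing 8
Total via SW39: 9 + 8 = 17 hops' cost.

17 hops' cost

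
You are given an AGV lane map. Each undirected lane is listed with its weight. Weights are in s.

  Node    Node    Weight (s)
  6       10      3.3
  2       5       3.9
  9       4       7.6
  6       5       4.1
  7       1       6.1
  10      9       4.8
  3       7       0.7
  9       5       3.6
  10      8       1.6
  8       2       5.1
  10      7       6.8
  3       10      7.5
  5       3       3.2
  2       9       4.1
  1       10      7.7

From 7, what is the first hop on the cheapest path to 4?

Compare a few routes:
7–3–5–2–9–4: 0.7+3.2+3.9+4.1+7.6 = 19.5
7–3–10–9–4: 0.7+7.5+4.8+7.6 = 20.6
7–10–9–4: 6.8+4.8+7.6 = 19.2
7–3–5–9–4: 0.7+3.2+3.6+7.6 = 15.1
Cheapest is 7–3–5–9–4 at 15.1 s.
So from 7 the first move is to 3.

3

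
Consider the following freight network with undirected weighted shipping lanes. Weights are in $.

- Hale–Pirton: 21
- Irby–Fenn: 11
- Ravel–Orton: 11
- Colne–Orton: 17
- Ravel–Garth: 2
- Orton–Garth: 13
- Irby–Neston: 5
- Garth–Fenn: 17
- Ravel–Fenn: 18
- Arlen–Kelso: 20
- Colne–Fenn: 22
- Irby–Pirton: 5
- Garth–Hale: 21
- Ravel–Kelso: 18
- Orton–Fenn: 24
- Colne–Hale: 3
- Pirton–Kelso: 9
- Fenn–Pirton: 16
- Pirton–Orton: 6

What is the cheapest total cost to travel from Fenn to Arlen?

$45

Candidate routes:
Fenn → Garth → Ravel → Kelso → Arlen: 17+2+18+20 = 57
Fenn → Ravel → Kelso → Arlen: 18+18+20 = 56
Fenn → Orton → Pirton → Kelso → Arlen: 24+6+9+20 = 59
Fenn → Pirton → Kelso → Arlen: 16+9+20 = 45
Cheapest is Fenn → Pirton → Kelso → Arlen at $45.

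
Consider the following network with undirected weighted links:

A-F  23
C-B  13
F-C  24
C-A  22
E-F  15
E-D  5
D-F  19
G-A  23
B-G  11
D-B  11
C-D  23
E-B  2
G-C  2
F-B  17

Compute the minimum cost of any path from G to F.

Shortest distances from G:
G: 0
C: 2  (via G)
B: 11  (via G)
E: 13  (via B)
D: 18  (via E)
A: 23  (via G)
F: 26  (via C)
Shortest route: G → C → F = 26.

26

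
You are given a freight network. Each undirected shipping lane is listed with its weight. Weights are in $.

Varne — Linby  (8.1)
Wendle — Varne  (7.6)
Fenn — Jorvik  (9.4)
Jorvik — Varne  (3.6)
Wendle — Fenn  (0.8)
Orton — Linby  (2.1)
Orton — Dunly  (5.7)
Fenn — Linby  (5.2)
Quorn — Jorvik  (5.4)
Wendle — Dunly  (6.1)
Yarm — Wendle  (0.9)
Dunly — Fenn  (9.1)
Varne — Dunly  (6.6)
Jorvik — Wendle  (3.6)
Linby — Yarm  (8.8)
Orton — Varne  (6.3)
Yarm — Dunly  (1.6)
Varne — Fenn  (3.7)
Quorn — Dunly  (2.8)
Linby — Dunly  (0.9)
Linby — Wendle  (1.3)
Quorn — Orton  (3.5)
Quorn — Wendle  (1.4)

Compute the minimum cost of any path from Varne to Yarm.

$5.4

Running Dijkstra from Varne:
Varne: 0
Jorvik: 3.6  (via Varne)
Fenn: 3.7  (via Varne)
Wendle: 4.5  (via Fenn)
Yarm: 5.4  (via Wendle)
Shortest route: Varne → Fenn → Wendle → Yarm = $5.4.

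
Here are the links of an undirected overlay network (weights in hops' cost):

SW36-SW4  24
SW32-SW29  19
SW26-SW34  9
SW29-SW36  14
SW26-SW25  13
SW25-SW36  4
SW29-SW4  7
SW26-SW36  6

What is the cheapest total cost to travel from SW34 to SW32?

48 hops' cost

Settle nodes by increasing distance from SW34:
SW34: 0
SW26: 9  (via SW34)
SW36: 15  (via SW26)
SW25: 19  (via SW36)
SW29: 29  (via SW36)
SW4: 36  (via SW29)
SW32: 48  (via SW29)
Shortest route: SW34 → SW26 → SW36 → SW29 → SW32 = 48 hops' cost.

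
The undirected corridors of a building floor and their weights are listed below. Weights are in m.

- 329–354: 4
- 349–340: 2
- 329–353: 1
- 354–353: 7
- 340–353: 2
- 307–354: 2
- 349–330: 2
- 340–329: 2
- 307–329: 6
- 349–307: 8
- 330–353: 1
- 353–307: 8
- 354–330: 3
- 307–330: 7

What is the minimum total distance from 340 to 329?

Running Dijkstra from 340:
340: 0
329: 2  (via 340)
Shortest route: 340–329 = 2 m.

2 m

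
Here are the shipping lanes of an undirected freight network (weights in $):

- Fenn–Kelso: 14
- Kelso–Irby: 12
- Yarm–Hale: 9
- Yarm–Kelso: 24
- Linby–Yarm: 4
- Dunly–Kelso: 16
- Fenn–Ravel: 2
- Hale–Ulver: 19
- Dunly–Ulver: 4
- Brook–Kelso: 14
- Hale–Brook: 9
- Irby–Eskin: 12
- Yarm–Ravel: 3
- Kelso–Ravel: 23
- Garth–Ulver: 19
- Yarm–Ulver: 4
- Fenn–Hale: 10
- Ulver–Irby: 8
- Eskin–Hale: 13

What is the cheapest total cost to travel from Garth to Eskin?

Candidate routes:
Garth - Ulver - Yarm - Ravel - Fenn - Hale - Eskin: 19+4+3+2+10+13 = 51
Garth - Ulver - Yarm - Hale - Eskin: 19+4+9+13 = 45
Garth - Ulver - Irby - Eskin: 19+8+12 = 39
The minimum is $39 via Garth - Ulver - Irby - Eskin.

$39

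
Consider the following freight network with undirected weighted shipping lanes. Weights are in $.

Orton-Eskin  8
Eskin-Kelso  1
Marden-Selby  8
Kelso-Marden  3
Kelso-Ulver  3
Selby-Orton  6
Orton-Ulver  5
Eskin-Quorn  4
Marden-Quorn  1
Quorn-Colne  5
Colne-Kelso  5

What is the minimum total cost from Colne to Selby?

$14

Shortest distances from Colne:
Colne: 0
Kelso: 5  (via Colne)
Quorn: 5  (via Colne)
Eskin: 6  (via Kelso)
Marden: 6  (via Quorn)
Ulver: 8  (via Kelso)
Orton: 13  (via Ulver)
Selby: 14  (via Marden)
Shortest route: Colne → Quorn → Marden → Selby = $14.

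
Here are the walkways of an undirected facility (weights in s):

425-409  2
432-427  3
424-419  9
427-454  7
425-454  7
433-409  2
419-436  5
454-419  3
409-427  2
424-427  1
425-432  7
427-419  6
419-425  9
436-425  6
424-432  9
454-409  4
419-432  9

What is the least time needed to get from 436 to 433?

10 s

Settle nodes by increasing distance from 436:
436: 0
419: 5  (via 436)
425: 6  (via 436)
409: 8  (via 425)
454: 8  (via 419)
433: 10  (via 409)
Shortest route: 436 → 425 → 409 → 433 = 10 s.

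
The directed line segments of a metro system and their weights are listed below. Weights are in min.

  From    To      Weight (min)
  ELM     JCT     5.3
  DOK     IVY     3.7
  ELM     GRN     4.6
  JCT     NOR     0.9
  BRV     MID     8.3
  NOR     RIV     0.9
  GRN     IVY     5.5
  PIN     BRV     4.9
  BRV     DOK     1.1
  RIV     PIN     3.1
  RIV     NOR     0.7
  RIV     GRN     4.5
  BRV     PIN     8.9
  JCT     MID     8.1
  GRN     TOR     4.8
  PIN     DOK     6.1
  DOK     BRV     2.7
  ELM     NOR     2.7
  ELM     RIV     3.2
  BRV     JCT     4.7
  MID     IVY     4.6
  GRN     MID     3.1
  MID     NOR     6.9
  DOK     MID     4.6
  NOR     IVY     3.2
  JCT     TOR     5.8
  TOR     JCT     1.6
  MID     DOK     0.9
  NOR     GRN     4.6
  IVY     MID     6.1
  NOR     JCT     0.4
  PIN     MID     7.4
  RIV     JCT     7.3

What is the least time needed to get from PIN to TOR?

Settle nodes by increasing distance from PIN:
PIN: 0
BRV: 4.9  (via PIN)
DOK: 6  (via BRV)
MID: 7.4  (via PIN)
JCT: 9.6  (via BRV)
IVY: 9.7  (via DOK)
NOR: 10.5  (via JCT)
RIV: 11.4  (via NOR)
GRN: 15.1  (via NOR)
TOR: 15.4  (via JCT)
Shortest route: PIN → BRV → JCT → TOR = 15.4 min.

15.4 min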